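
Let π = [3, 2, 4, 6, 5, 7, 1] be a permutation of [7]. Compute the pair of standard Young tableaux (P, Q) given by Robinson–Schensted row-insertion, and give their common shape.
P = [1, 4, 5, 7] / [2, 6] / [3];  Q = [1, 3, 4, 6] / [2, 5] / [7];  common shape = (4, 2, 1)

Row-insert the values π_1, π_2, … into P one at a time, bumping the leftmost entry strictly greater than the inserted value down to the next row. The recording tableau Q records, in position (i, j), the step at which that cell was added to P.
  Insert 3 (step 1): P = [3];  Q = [1]
  Insert 2 (step 2): P = [2] / [3];  Q = [1] / [2]
  Insert 4 (step 3): P = [2, 4] / [3];  Q = [1, 3] / [2]
  Insert 6 (step 4): P = [2, 4, 6] / [3];  Q = [1, 3, 4] / [2]
  Insert 5 (step 5): P = [2, 4, 5] / [3, 6];  Q = [1, 3, 4] / [2, 5]
  Insert 7 (step 6): P = [2, 4, 5, 7] / [3, 6];  Q = [1, 3, 4, 6] / [2, 5]
  Insert 1 (step 7): P = [1, 4, 5, 7] / [2, 6] / [3];  Q = [1, 3, 4, 6] / [2, 5] / [7]
Final shape: (4, 2, 1).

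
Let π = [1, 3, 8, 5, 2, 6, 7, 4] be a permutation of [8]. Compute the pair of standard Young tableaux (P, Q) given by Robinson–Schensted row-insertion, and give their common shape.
P = [1, 2, 4, 6, 7] / [3, 5] / [8];  Q = [1, 2, 3, 6, 7] / [4, 8] / [5];  common shape = (5, 2, 1)

Row-insert the values π_1, π_2, … into P one at a time, bumping the leftmost entry strictly greater than the inserted value down to the next row. The recording tableau Q records, in position (i, j), the step at which that cell was added to P.
  Insert 1 (step 1): P = [1];  Q = [1]
  Insert 3 (step 2): P = [1, 3];  Q = [1, 2]
  Insert 8 (step 3): P = [1, 3, 8];  Q = [1, 2, 3]
  Insert 5 (step 4): P = [1, 3, 5] / [8];  Q = [1, 2, 3] / [4]
  Insert 2 (step 5): P = [1, 2, 5] / [3] / [8];  Q = [1, 2, 3] / [4] / [5]
  Insert 6 (step 6): P = [1, 2, 5, 6] / [3] / [8];  Q = [1, 2, 3, 6] / [4] / [5]
  Insert 7 (step 7): P = [1, 2, 5, 6, 7] / [3] / [8];  Q = [1, 2, 3, 6, 7] / [4] / [5]
  Insert 4 (step 8): P = [1, 2, 4, 6, 7] / [3, 5] / [8];  Q = [1, 2, 3, 6, 7] / [4, 8] / [5]
Final shape: (5, 2, 1).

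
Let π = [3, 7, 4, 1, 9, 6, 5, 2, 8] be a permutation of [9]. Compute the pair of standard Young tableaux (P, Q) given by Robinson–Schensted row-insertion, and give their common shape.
P = [1, 2, 5, 8] / [3, 4] / [6, 9] / [7];  Q = [1, 2, 5, 9] / [3, 6] / [4, 7] / [8];  common shape = (4, 2, 2, 1)

Row-insert the values π_1, π_2, … into P one at a time, bumping the leftmost entry strictly greater than the inserted value down to the next row. The recording tableau Q records, in position (i, j), the step at which that cell was added to P.
  Insert 3 (step 1): P = [3];  Q = [1]
  Insert 7 (step 2): P = [3, 7];  Q = [1, 2]
  Insert 4 (step 3): P = [3, 4] / [7];  Q = [1, 2] / [3]
  Insert 1 (step 4): P = [1, 4] / [3] / [7];  Q = [1, 2] / [3] / [4]
  Insert 9 (step 5): P = [1, 4, 9] / [3] / [7];  Q = [1, 2, 5] / [3] / [4]
  Insert 6 (step 6): P = [1, 4, 6] / [3, 9] / [7];  Q = [1, 2, 5] / [3, 6] / [4]
  Insert 5 (step 7): P = [1, 4, 5] / [3, 6] / [7, 9];  Q = [1, 2, 5] / [3, 6] / [4, 7]
  Insert 2 (step 8): P = [1, 2, 5] / [3, 4] / [6, 9] / [7];  Q = [1, 2, 5] / [3, 6] / [4, 7] / [8]
  Insert 8 (step 9): P = [1, 2, 5, 8] / [3, 4] / [6, 9] / [7];  Q = [1, 2, 5, 9] / [3, 6] / [4, 7] / [8]
Final shape: (4, 2, 2, 1).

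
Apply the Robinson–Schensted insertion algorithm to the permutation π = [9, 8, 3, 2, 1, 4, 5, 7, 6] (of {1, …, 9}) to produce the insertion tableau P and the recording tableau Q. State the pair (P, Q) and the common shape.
P = [1, 4, 5, 6] / [2, 7] / [3] / [8] / [9];  Q = [1, 6, 7, 8] / [2, 9] / [3] / [4] / [5];  common shape = (4, 2, 1, 1, 1)

Row-insert the values π_1, π_2, … into P one at a time, bumping the leftmost entry strictly greater than the inserted value down to the next row. The recording tableau Q records, in position (i, j), the step at which that cell was added to P.
  Insert 9 (step 1): P = [9];  Q = [1]
  Insert 8 (step 2): P = [8] / [9];  Q = [1] / [2]
  Insert 3 (step 3): P = [3] / [8] / [9];  Q = [1] / [2] / [3]
  Insert 2 (step 4): P = [2] / [3] / [8] / [9];  Q = [1] / [2] / [3] / [4]
  Insert 1 (step 5): P = [1] / [2] / [3] / [8] / [9];  Q = [1] / [2] / [3] / [4] / [5]
  Insert 4 (step 6): P = [1, 4] / [2] / [3] / [8] / [9];  Q = [1, 6] / [2] / [3] / [4] / [5]
  Insert 5 (step 7): P = [1, 4, 5] / [2] / [3] / [8] / [9];  Q = [1, 6, 7] / [2] / [3] / [4] / [5]
  Insert 7 (step 8): P = [1, 4, 5, 7] / [2] / [3] / [8] / [9];  Q = [1, 6, 7, 8] / [2] / [3] / [4] / [5]
  Insert 6 (step 9): P = [1, 4, 5, 6] / [2, 7] / [3] / [8] / [9];  Q = [1, 6, 7, 8] / [2, 9] / [3] / [4] / [5]
Final shape: (4, 2, 1, 1, 1).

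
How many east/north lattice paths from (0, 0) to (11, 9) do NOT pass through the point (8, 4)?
Number of paths = 140240

Total paths from (0, 0) to (11, 9): C(20, 11) = 167960. Paths through (8, 4): (paths (0, 0) → (8, 4)) × (paths (8, 4) → (11, 9)) = C(12, 8) · C(8, 3) = 495 · 56 = 27720. Avoidance count = 167960 − 27720 = 140240.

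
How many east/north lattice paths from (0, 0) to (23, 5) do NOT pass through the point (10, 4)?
Number of paths = 84266

Total paths from (0, 0) to (23, 5): C(28, 23) = 98280. Paths through (10, 4): (paths (0, 0) → (10, 4)) × (paths (10, 4) → (23, 5)) = C(14, 10) · C(14, 13) = 1001 · 14 = 14014. Avoidance count = 98280 − 14014 = 84266.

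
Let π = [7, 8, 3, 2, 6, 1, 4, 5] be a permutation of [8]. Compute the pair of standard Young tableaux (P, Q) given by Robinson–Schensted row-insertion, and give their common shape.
P = [1, 4, 5] / [2, 6] / [3, 8] / [7];  Q = [1, 2, 8] / [3, 5] / [4, 7] / [6];  common shape = (3, 2, 2, 1)

Row-insert the values π_1, π_2, … into P one at a time, bumping the leftmost entry strictly greater than the inserted value down to the next row. The recording tableau Q records, in position (i, j), the step at which that cell was added to P.
  Insert 7 (step 1): P = [7];  Q = [1]
  Insert 8 (step 2): P = [7, 8];  Q = [1, 2]
  Insert 3 (step 3): P = [3, 8] / [7];  Q = [1, 2] / [3]
  Insert 2 (step 4): P = [2, 8] / [3] / [7];  Q = [1, 2] / [3] / [4]
  Insert 6 (step 5): P = [2, 6] / [3, 8] / [7];  Q = [1, 2] / [3, 5] / [4]
  Insert 1 (step 6): P = [1, 6] / [2, 8] / [3] / [7];  Q = [1, 2] / [3, 5] / [4] / [6]
  Insert 4 (step 7): P = [1, 4] / [2, 6] / [3, 8] / [7];  Q = [1, 2] / [3, 5] / [4, 7] / [6]
  Insert 5 (step 8): P = [1, 4, 5] / [2, 6] / [3, 8] / [7];  Q = [1, 2, 8] / [3, 5] / [4, 7] / [6]
Final shape: (3, 2, 2, 1).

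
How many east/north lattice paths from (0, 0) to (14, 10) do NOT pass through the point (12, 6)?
Number of paths = 1682796

Total paths from (0, 0) to (14, 10): C(24, 14) = 1961256. Paths through (12, 6): (paths (0, 0) → (12, 6)) × (paths (12, 6) → (14, 10)) = C(18, 12) · C(6, 2) = 18564 · 15 = 278460. Avoidance count = 1961256 − 278460 = 1682796.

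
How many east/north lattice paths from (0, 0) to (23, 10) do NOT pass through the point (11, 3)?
Number of paths = 74219808

Total paths from (0, 0) to (23, 10): C(33, 23) = 92561040. Paths through (11, 3): (paths (0, 0) → (11, 3)) × (paths (11, 3) → (23, 10)) = C(14, 11) · C(19, 12) = 364 · 50388 = 18341232. Avoidance count = 92561040 − 18341232 = 74219808.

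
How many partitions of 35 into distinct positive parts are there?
q(35) = 585

A partition into distinct parts is a strictly decreasing sequence summing to n. The recurrence d(n, m) = d(n, m−1) + d(n−m, m−1) (use part m at most once) with q(n) = d(n, n) gives q(35) = 585. (Euler's theorem: # distinct-part partitions = # odd-part partitions.)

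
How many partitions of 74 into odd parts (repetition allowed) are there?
p_odd(74) = 44046

Enumerate partitions using only odd parts via the recurrence o(n, m) = o(n, m−2) + o(n−m, m) over odd m, starting from the largest odd part ≤ n. This gives p_odd(74) = 44046. (Euler's theorem: equals the count of distinct-part partitions.)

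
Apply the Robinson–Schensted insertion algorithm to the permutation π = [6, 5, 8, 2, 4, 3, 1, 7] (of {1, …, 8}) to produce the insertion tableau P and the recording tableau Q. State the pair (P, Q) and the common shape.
P = [1, 3, 7] / [2, 8] / [4] / [5] / [6];  Q = [1, 3, 8] / [2, 5] / [4] / [6] / [7];  common shape = (3, 2, 1, 1, 1)

Row-insert the values π_1, π_2, … into P one at a time, bumping the leftmost entry strictly greater than the inserted value down to the next row. The recording tableau Q records, in position (i, j), the step at which that cell was added to P.
  Insert 6 (step 1): P = [6];  Q = [1]
  Insert 5 (step 2): P = [5] / [6];  Q = [1] / [2]
  Insert 8 (step 3): P = [5, 8] / [6];  Q = [1, 3] / [2]
  Insert 2 (step 4): P = [2, 8] / [5] / [6];  Q = [1, 3] / [2] / [4]
  Insert 4 (step 5): P = [2, 4] / [5, 8] / [6];  Q = [1, 3] / [2, 5] / [4]
  Insert 3 (step 6): P = [2, 3] / [4, 8] / [5] / [6];  Q = [1, 3] / [2, 5] / [4] / [6]
  Insert 1 (step 7): P = [1, 3] / [2, 8] / [4] / [5] / [6];  Q = [1, 3] / [2, 5] / [4] / [6] / [7]
  Insert 7 (step 8): P = [1, 3, 7] / [2, 8] / [4] / [5] / [6];  Q = [1, 3, 8] / [2, 5] / [4] / [6] / [7]
Final shape: (3, 2, 1, 1, 1).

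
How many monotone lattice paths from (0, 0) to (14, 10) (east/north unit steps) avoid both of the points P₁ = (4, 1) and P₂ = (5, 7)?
Number of paths = 1332826

Inclusion–exclusion. Total paths: C(24, 14) = 1961256. Through P₁: C(5, 4)·C(19, 10) = 461890. Through P₂: C(12, 5)·C(12, 9) = 174240. Since P₁ is strictly southwest of P₂, a monotone path through both must visit P₁ then P₂; paths through both = C(5, 4)·C(7, 1)·C(12, 9) = 7700. Avoid both = 1961256 − 461890 − 174240 + 7700 = 1332826.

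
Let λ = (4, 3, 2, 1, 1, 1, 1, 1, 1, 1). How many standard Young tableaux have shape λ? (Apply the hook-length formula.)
# SYT of shape (4, 3, 2, 1, 1, 1, 1, 1, 1, 1) = 71680

Hook-length formula: f^λ = n! / Π hook(c), product over all cells c of the Young diagram. For λ = (4, 3, 2, 1, 1, 1, 1, 1, 1, 1), n = 16 boxes. Hook lengths by row (left-to-right, top-to-bottom): [13, 5, 3, 1]; [11, 3, 1]; [9, 1]; [7]; [6]; [5]; [4]; [3]; [2]; [1]. Product of hooks = 291891600. So f^λ = 16! / 291891600 = 20922789888000 / 291891600 = 71680.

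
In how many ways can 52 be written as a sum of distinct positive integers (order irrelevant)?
q(52) = 4582

A partition into distinct parts is a strictly decreasing sequence summing to n. The recurrence d(n, m) = d(n, m−1) + d(n−m, m−1) (use part m at most once) with q(n) = d(n, n) gives q(52) = 4582. (Euler's theorem: # distinct-part partitions = # odd-part partitions.)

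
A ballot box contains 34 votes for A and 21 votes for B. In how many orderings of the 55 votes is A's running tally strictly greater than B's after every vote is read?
Strict-lead orderings = 198954083924505

Total orderings of the 55 votes with 34 for A: C(55, 34) = 841728816603675. By the Bertrand ballot formula (Cycle Lemma / reflection principle), the number of orderings in which A is strictly ahead of B throughout is (p − q)/(p + q) · C(p + q, p) = (34 − 21)/(34 + 21) · 841728816603675 = 198954083924505.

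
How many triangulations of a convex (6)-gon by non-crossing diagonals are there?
C_4 = 14

These polygon triangulations are counted by the Catalan number C_n = (1/(n + 1)) · C(2n, n). For n = 4: C_4 = (1/5) · C(8, 4) = 70/5 = 14.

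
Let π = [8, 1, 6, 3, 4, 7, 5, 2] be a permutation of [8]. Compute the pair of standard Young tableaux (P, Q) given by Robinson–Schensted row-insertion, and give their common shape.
P = [1, 2, 4, 5] / [3, 7] / [6] / [8];  Q = [1, 3, 5, 6] / [2, 7] / [4] / [8];  common shape = (4, 2, 1, 1)

Row-insert the values π_1, π_2, … into P one at a time, bumping the leftmost entry strictly greater than the inserted value down to the next row. The recording tableau Q records, in position (i, j), the step at which that cell was added to P.
  Insert 8 (step 1): P = [8];  Q = [1]
  Insert 1 (step 2): P = [1] / [8];  Q = [1] / [2]
  Insert 6 (step 3): P = [1, 6] / [8];  Q = [1, 3] / [2]
  Insert 3 (step 4): P = [1, 3] / [6] / [8];  Q = [1, 3] / [2] / [4]
  Insert 4 (step 5): P = [1, 3, 4] / [6] / [8];  Q = [1, 3, 5] / [2] / [4]
  Insert 7 (step 6): P = [1, 3, 4, 7] / [6] / [8];  Q = [1, 3, 5, 6] / [2] / [4]
  Insert 5 (step 7): P = [1, 3, 4, 5] / [6, 7] / [8];  Q = [1, 3, 5, 6] / [2, 7] / [4]
  Insert 2 (step 8): P = [1, 2, 4, 5] / [3, 7] / [6] / [8];  Q = [1, 3, 5, 6] / [2, 7] / [4] / [8]
Final shape: (4, 2, 1, 1).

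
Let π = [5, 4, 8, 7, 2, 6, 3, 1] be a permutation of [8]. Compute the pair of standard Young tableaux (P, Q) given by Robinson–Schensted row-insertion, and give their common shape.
P = [1, 3] / [2, 6] / [4, 7] / [5] / [8];  Q = [1, 3] / [2, 4] / [5, 6] / [7] / [8];  common shape = (2, 2, 2, 1, 1)

Row-insert the values π_1, π_2, … into P one at a time, bumping the leftmost entry strictly greater than the inserted value down to the next row. The recording tableau Q records, in position (i, j), the step at which that cell was added to P.
  Insert 5 (step 1): P = [5];  Q = [1]
  Insert 4 (step 2): P = [4] / [5];  Q = [1] / [2]
  Insert 8 (step 3): P = [4, 8] / [5];  Q = [1, 3] / [2]
  Insert 7 (step 4): P = [4, 7] / [5, 8];  Q = [1, 3] / [2, 4]
  Insert 2 (step 5): P = [2, 7] / [4, 8] / [5];  Q = [1, 3] / [2, 4] / [5]
  Insert 6 (step 6): P = [2, 6] / [4, 7] / [5, 8];  Q = [1, 3] / [2, 4] / [5, 6]
  Insert 3 (step 7): P = [2, 3] / [4, 6] / [5, 7] / [8];  Q = [1, 3] / [2, 4] / [5, 6] / [7]
  Insert 1 (step 8): P = [1, 3] / [2, 6] / [4, 7] / [5] / [8];  Q = [1, 3] / [2, 4] / [5, 6] / [7] / [8]
Final shape: (2, 2, 2, 1, 1).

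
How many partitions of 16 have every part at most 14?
p(16, parts ≤ 14) = 229

Partitions of 16 with all parts ≤ 14: 14+2, 14+1+1, 13+3, 13+2+1, 13+1+1+1, 12+4, 12+3+1, 12+2+2, 12+2+1+1, 12+1+1+1+1, 11+5, 11+4+1, 11+3+2, 11+3+1+1, 11+2+2+1, 11+2+1+1+1, 11+1+1+1+1+1, 10+6, 10+5+1, 10+4+2, 10+4+1+1, 10+3+3, 10+3+2+1, 10+3+1+1+1, 10+2+2+2, 10+2+2+1+1, 10+2+1+1+1+1, 10+1+1+1+1+1+1, 9+7, 9+6+1, … (229 total). Count = 229.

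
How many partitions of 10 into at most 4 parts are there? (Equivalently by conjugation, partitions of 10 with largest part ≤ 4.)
p(10, parts ≤ 4) = 23

Partitions of 10 with all parts ≤ 4: 4+4+2, 4+4+1+1, 4+3+3, 4+3+2+1, 4+3+1+1+1, 4+2+2+2, 4+2+2+1+1, 4+2+1+1+1+1, 4+1+1+1+1+1+1, 3+3+3+1, 3+3+2+2, 3+3+2+1+1, 3+3+1+1+1+1, 3+2+2+2+1, 3+2+2+1+1+1, 3+2+1+1+1+1+1, 3+1+1+1+1+1+1+1, 2+2+2+2+2, 2+2+2+2+1+1, 2+2+2+1+1+1+1, 2+2+1+1+1+1+1+1, 2+1+1+1+1+1+1+1+1, 1+1+1+1+1+1+1+1+1+1. Count = 23.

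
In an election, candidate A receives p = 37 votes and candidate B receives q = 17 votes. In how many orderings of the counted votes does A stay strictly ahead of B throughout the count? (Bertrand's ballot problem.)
Strict-lead orderings = 17464206951100

Total orderings of the 54 votes with 37 for A: C(54, 37) = 47153358767970. By the Bertrand ballot formula (Cycle Lemma / reflection principle), the number of orderings in which A is strictly ahead of B throughout is (p − q)/(p + q) · C(p + q, p) = (37 − 17)/(37 + 17) · 47153358767970 = 17464206951100.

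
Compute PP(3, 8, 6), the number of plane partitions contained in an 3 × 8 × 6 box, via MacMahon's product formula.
PP(3, 8, 6) = 614083470

Evaluate the triple product over i = 1..3, j = 1..8, k = 1..6. The factors are (2/1) · (3/2) · (4/3) · (5/4) · (6/5) · (7/6) · (3/2) · (4/3) · … (144 factors total). The numerators and denominators telescope so the product is an integer; carrying out the multiplication exactly gives PP(3, 8, 6) = 614083470.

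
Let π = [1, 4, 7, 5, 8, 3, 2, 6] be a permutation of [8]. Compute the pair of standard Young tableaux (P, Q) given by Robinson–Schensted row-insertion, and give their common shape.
P = [1, 2, 5, 6] / [3, 8] / [4] / [7];  Q = [1, 2, 3, 5] / [4, 8] / [6] / [7];  common shape = (4, 2, 1, 1)

Row-insert the values π_1, π_2, … into P one at a time, bumping the leftmost entry strictly greater than the inserted value down to the next row. The recording tableau Q records, in position (i, j), the step at which that cell was added to P.
  Insert 1 (step 1): P = [1];  Q = [1]
  Insert 4 (step 2): P = [1, 4];  Q = [1, 2]
  Insert 7 (step 3): P = [1, 4, 7];  Q = [1, 2, 3]
  Insert 5 (step 4): P = [1, 4, 5] / [7];  Q = [1, 2, 3] / [4]
  Insert 8 (step 5): P = [1, 4, 5, 8] / [7];  Q = [1, 2, 3, 5] / [4]
  Insert 3 (step 6): P = [1, 3, 5, 8] / [4] / [7];  Q = [1, 2, 3, 5] / [4] / [6]
  Insert 2 (step 7): P = [1, 2, 5, 8] / [3] / [4] / [7];  Q = [1, 2, 3, 5] / [4] / [6] / [7]
  Insert 6 (step 8): P = [1, 2, 5, 6] / [3, 8] / [4] / [7];  Q = [1, 2, 3, 5] / [4, 8] / [6] / [7]
Final shape: (4, 2, 1, 1).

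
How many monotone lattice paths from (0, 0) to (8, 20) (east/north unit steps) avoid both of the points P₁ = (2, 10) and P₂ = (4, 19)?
Number of paths = 2553452

Inclusion–exclusion. Total paths: C(28, 8) = 3108105. Through P₁: C(12, 2)·C(16, 6) = 528528. Through P₂: C(23, 4)·C(5, 4) = 44275. Since P₁ is strictly southwest of P₂, a monotone path through both must visit P₁ then P₂; paths through both = C(12, 2)·C(11, 2)·C(5, 4) = 18150. Avoid both = 3108105 − 528528 − 44275 + 18150 = 2553452.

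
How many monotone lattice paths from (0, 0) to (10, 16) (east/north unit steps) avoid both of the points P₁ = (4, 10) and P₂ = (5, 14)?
Number of paths = 4247728

Inclusion–exclusion. Total paths: C(26, 10) = 5311735. Through P₁: C(14, 4)·C(12, 6) = 924924. Through P₂: C(19, 5)·C(7, 5) = 244188. Since P₁ is strictly southwest of P₂, a monotone path through both must visit P₁ then P₂; paths through both = C(14, 4)·C(5, 1)·C(7, 5) = 105105. Avoid both = 5311735 − 924924 − 244188 + 105105 = 4247728.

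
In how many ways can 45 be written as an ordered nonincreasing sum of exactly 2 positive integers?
p(45, 2 parts) = 22

Partitions of n into exactly k parts are in bijection with partitions of n − k into at most k parts (subtract 1 from each part). So p(45, exactly 2) = p(43, parts ≤ 2). Computing via the recurrence p(m, j) = p(m, j−1) + p(m−j, j) gives 22.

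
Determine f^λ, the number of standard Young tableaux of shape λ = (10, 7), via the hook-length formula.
# SYT of shape (10, 7) = 7072

Hook-length formula: f^λ = n! / Π hook(c), product over all cells c of the Young diagram. For λ = (10, 7), n = 17 boxes. Hook lengths by row (left-to-right, top-to-bottom): [11, 10, 9, 8, 7, 6, 5, 3, 2, 1]; [7, 6, 5, 4, 3, 2, 1]. Product of hooks = 50295168000. So f^λ = 17! / 50295168000 = 355687428096000 / 50295168000 = 7072.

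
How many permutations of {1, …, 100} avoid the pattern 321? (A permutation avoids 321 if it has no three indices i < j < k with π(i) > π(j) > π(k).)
C_100 = 896519947090131496687170070074100632420837521538745909320

These 321-avoiding permutations are counted by the Catalan number C_n = (1/(n + 1)) · C(2n, n). For n = 100: C_100 = (1/101) · C(200, 100) = 90548514656103281165404177077484163874504589675413336841320/101 = 896519947090131496687170070074100632420837521538745909320.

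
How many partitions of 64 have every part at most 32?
p(64, parts ≤ 32) = 1706159

Use the recurrence p(n, m) = p(n, m−1) + p(n−m, m): either the largest part is < m (count p(n, m−1)) or the largest part is exactly m (remove one copy of m, count p(n−m, m)). With p(0, ·) = 1 this gives p(64, parts ≤ 32) = 1706159. (By conjugating Young diagrams, this also counts partitions of 64 into at most 32 parts.)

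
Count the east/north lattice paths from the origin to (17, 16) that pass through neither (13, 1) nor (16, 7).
Number of paths = 1164309036

Inclusion–exclusion. Total paths: C(33, 17) = 1166803110. Through P₁: C(14, 13)·C(19, 4) = 54264. Through P₂: C(23, 16)·C(10, 1) = 2451570. Since P₁ is strictly southwest of P₂, a monotone path through both must visit P₁ then P₂; paths through both = C(14, 13)·C(9, 3)·C(10, 1) = 11760. Avoid both = 1166803110 − 54264 − 2451570 + 11760 = 1164309036.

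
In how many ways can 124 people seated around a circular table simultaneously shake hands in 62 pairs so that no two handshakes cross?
C_62 = 24139737743045626825711458546273312

These noncrossing handshakes are counted by the Catalan number C_n = (1/(n + 1)) · C(2n, n). For n = 62: C_62 = (1/63) · C(124, 62) = 1520803477811874490019821888415218656/63 = 24139737743045626825711458546273312.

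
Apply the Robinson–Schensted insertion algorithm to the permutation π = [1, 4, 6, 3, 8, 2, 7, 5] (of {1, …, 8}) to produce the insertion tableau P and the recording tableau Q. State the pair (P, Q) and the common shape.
P = [1, 2, 5, 7] / [3, 6] / [4, 8];  Q = [1, 2, 3, 5] / [4, 7] / [6, 8];  common shape = (4, 2, 2)

Row-insert the values π_1, π_2, … into P one at a time, bumping the leftmost entry strictly greater than the inserted value down to the next row. The recording tableau Q records, in position (i, j), the step at which that cell was added to P.
  Insert 1 (step 1): P = [1];  Q = [1]
  Insert 4 (step 2): P = [1, 4];  Q = [1, 2]
  Insert 6 (step 3): P = [1, 4, 6];  Q = [1, 2, 3]
  Insert 3 (step 4): P = [1, 3, 6] / [4];  Q = [1, 2, 3] / [4]
  Insert 8 (step 5): P = [1, 3, 6, 8] / [4];  Q = [1, 2, 3, 5] / [4]
  Insert 2 (step 6): P = [1, 2, 6, 8] / [3] / [4];  Q = [1, 2, 3, 5] / [4] / [6]
  Insert 7 (step 7): P = [1, 2, 6, 7] / [3, 8] / [4];  Q = [1, 2, 3, 5] / [4, 7] / [6]
  Insert 5 (step 8): P = [1, 2, 5, 7] / [3, 6] / [4, 8];  Q = [1, 2, 3, 5] / [4, 7] / [6, 8]
Final shape: (4, 2, 2).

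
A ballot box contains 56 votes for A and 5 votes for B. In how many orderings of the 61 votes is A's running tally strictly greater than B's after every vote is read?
Strict-lead orderings = 4973877

Total orderings of the 61 votes with 56 for A: C(61, 56) = 5949147. By the Bertrand ballot formula (Cycle Lemma / reflection principle), the number of orderings in which A is strictly ahead of B throughout is (p − q)/(p + q) · C(p + q, p) = (56 − 5)/(56 + 5) · 5949147 = 4973877.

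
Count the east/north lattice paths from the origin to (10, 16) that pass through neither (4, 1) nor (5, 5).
Number of paths = 4048879

Inclusion–exclusion. Total paths: C(26, 10) = 5311735. Through P₁: C(5, 4)·C(21, 6) = 271320. Through P₂: C(10, 5)·C(16, 5) = 1100736. Since P₁ is strictly southwest of P₂, a monotone path through both must visit P₁ then P₂; paths through both = C(5, 4)·C(5, 1)·C(16, 5) = 109200. Avoid both = 5311735 − 271320 − 1100736 + 109200 = 4048879.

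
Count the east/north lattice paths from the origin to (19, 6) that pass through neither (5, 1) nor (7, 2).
Number of paths = 74572

Inclusion–exclusion. Total paths: C(25, 19) = 177100. Through P₁: C(6, 5)·C(19, 14) = 69768. Through P₂: C(9, 7)·C(16, 12) = 65520. Since P₁ is strictly southwest of P₂, a monotone path through both must visit P₁ then P₂; paths through both = C(6, 5)·C(3, 2)·C(16, 12) = 32760. Avoid both = 177100 − 69768 − 65520 + 32760 = 74572.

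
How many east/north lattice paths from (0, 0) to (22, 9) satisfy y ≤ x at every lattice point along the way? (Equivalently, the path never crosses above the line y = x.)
Number of paths = 12271350

By the reflection principle (André's argument), the number of monotone paths to (22, 9) with n ≤ m that never go above y = x is C(31, 22) − C(31, 23) = 20160075 − 7888725 = 12271350.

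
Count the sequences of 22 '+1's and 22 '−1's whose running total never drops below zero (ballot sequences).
C_22 = 91482563640

These ballot sequences are counted by the Catalan number C_n = (1/(n + 1)) · C(2n, n). For n = 22: C_22 = (1/23) · C(44, 22) = 2104098963720/23 = 91482563640.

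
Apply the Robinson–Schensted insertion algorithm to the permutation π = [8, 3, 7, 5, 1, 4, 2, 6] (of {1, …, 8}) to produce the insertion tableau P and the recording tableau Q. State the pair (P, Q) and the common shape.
P = [1, 2, 6] / [3, 4] / [5] / [7] / [8];  Q = [1, 3, 8] / [2, 6] / [4] / [5] / [7];  common shape = (3, 2, 1, 1, 1)

Row-insert the values π_1, π_2, … into P one at a time, bumping the leftmost entry strictly greater than the inserted value down to the next row. The recording tableau Q records, in position (i, j), the step at which that cell was added to P.
  Insert 8 (step 1): P = [8];  Q = [1]
  Insert 3 (step 2): P = [3] / [8];  Q = [1] / [2]
  Insert 7 (step 3): P = [3, 7] / [8];  Q = [1, 3] / [2]
  Insert 5 (step 4): P = [3, 5] / [7] / [8];  Q = [1, 3] / [2] / [4]
  Insert 1 (step 5): P = [1, 5] / [3] / [7] / [8];  Q = [1, 3] / [2] / [4] / [5]
  Insert 4 (step 6): P = [1, 4] / [3, 5] / [7] / [8];  Q = [1, 3] / [2, 6] / [4] / [5]
  Insert 2 (step 7): P = [1, 2] / [3, 4] / [5] / [7] / [8];  Q = [1, 3] / [2, 6] / [4] / [5] / [7]
  Insert 6 (step 8): P = [1, 2, 6] / [3, 4] / [5] / [7] / [8];  Q = [1, 3, 8] / [2, 6] / [4] / [5] / [7]
Final shape: (3, 2, 1, 1, 1).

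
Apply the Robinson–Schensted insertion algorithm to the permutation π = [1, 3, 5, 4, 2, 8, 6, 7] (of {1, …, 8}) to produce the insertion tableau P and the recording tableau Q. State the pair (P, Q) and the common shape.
P = [1, 2, 4, 6, 7] / [3, 8] / [5];  Q = [1, 2, 3, 6, 8] / [4, 7] / [5];  common shape = (5, 2, 1)

Row-insert the values π_1, π_2, … into P one at a time, bumping the leftmost entry strictly greater than the inserted value down to the next row. The recording tableau Q records, in position (i, j), the step at which that cell was added to P.
  Insert 1 (step 1): P = [1];  Q = [1]
  Insert 3 (step 2): P = [1, 3];  Q = [1, 2]
  Insert 5 (step 3): P = [1, 3, 5];  Q = [1, 2, 3]
  Insert 4 (step 4): P = [1, 3, 4] / [5];  Q = [1, 2, 3] / [4]
  Insert 2 (step 5): P = [1, 2, 4] / [3] / [5];  Q = [1, 2, 3] / [4] / [5]
  Insert 8 (step 6): P = [1, 2, 4, 8] / [3] / [5];  Q = [1, 2, 3, 6] / [4] / [5]
  Insert 6 (step 7): P = [1, 2, 4, 6] / [3, 8] / [5];  Q = [1, 2, 3, 6] / [4, 7] / [5]
  Insert 7 (step 8): P = [1, 2, 4, 6, 7] / [3, 8] / [5];  Q = [1, 2, 3, 6, 8] / [4, 7] / [5]
Final shape: (5, 2, 1).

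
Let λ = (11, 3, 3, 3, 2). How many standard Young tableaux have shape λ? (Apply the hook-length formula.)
# SYT of shape (11, 3, 3, 3, 2) = 128035908

Hook-length formula: f^λ = n! / Π hook(c), product over all cells c of the Young diagram. For λ = (11, 3, 3, 3, 2), n = 22 boxes. Hook lengths by row (left-to-right, top-to-bottom): [15, 14, 12, 8, 7, 6, 5, 4, 3, 2, 1]; [6, 5, 3]; [5, 4, 2]; [4, 3, 1]; [2, 1]. Product of hooks = 8778792960000. So f^λ = 22! / 8778792960000 = 1124000727777607680000 / 8778792960000 = 128035908.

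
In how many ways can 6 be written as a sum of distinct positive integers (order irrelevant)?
q(6) = 4

List partitions of 6 into distinct parts: 6, 5+1, 4+2, 3+2+1. There are q(6) = 4. (Euler: this equals the number of odd-part partitions of 6.)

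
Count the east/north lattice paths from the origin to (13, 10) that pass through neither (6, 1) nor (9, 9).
Number of paths = 826661

Inclusion–exclusion. Total paths: C(23, 13) = 1144066. Through P₁: C(7, 6)·C(16, 7) = 80080. Through P₂: C(18, 9)·C(5, 4) = 243100. Since P₁ is strictly southwest of P₂, a monotone path through both must visit P₁ then P₂; paths through both = C(7, 6)·C(11, 3)·C(5, 4) = 5775. Avoid both = 1144066 − 80080 − 243100 + 5775 = 826661.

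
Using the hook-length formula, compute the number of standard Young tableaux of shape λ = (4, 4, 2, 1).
# SYT of shape (4, 4, 2, 1) = 1320

Hook-length formula: f^λ = n! / Π hook(c), product over all cells c of the Young diagram. For λ = (4, 4, 2, 1), n = 11 boxes. Hook lengths by row (left-to-right, top-to-bottom): [7, 5, 3, 2]; [6, 4, 2, 1]; [3, 1]; [1]. Product of hooks = 30240. So f^λ = 11! / 30240 = 39916800 / 30240 = 1320.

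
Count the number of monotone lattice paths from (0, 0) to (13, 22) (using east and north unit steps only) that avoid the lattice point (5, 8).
Number of paths = 1064793810

Total paths from (0, 0) to (13, 22): C(35, 13) = 1476337800. Paths through (5, 8): (paths (0, 0) → (5, 8)) × (paths (5, 8) → (13, 22)) = C(13, 5) · C(22, 8) = 1287 · 319770 = 411543990. Avoidance count = 1476337800 − 411543990 = 1064793810.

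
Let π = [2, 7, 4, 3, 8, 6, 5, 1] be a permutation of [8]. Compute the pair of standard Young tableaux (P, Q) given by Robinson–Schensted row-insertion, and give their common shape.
P = [1, 3, 5] / [2, 6] / [4, 8] / [7];  Q = [1, 2, 5] / [3, 6] / [4, 7] / [8];  common shape = (3, 2, 2, 1)

Row-insert the values π_1, π_2, … into P one at a time, bumping the leftmost entry strictly greater than the inserted value down to the next row. The recording tableau Q records, in position (i, j), the step at which that cell was added to P.
  Insert 2 (step 1): P = [2];  Q = [1]
  Insert 7 (step 2): P = [2, 7];  Q = [1, 2]
  Insert 4 (step 3): P = [2, 4] / [7];  Q = [1, 2] / [3]
  Insert 3 (step 4): P = [2, 3] / [4] / [7];  Q = [1, 2] / [3] / [4]
  Insert 8 (step 5): P = [2, 3, 8] / [4] / [7];  Q = [1, 2, 5] / [3] / [4]
  Insert 6 (step 6): P = [2, 3, 6] / [4, 8] / [7];  Q = [1, 2, 5] / [3, 6] / [4]
  Insert 5 (step 7): P = [2, 3, 5] / [4, 6] / [7, 8];  Q = [1, 2, 5] / [3, 6] / [4, 7]
  Insert 1 (step 8): P = [1, 3, 5] / [2, 6] / [4, 8] / [7];  Q = [1, 2, 5] / [3, 6] / [4, 7] / [8]
Final shape: (3, 2, 2, 1).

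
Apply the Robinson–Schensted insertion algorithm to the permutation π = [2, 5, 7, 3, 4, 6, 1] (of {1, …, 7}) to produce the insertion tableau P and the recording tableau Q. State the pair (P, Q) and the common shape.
P = [1, 3, 4, 6] / [2, 7] / [5];  Q = [1, 2, 3, 6] / [4, 5] / [7];  common shape = (4, 2, 1)

Row-insert the values π_1, π_2, … into P one at a time, bumping the leftmost entry strictly greater than the inserted value down to the next row. The recording tableau Q records, in position (i, j), the step at which that cell was added to P.
  Insert 2 (step 1): P = [2];  Q = [1]
  Insert 5 (step 2): P = [2, 5];  Q = [1, 2]
  Insert 7 (step 3): P = [2, 5, 7];  Q = [1, 2, 3]
  Insert 3 (step 4): P = [2, 3, 7] / [5];  Q = [1, 2, 3] / [4]
  Insert 4 (step 5): P = [2, 3, 4] / [5, 7];  Q = [1, 2, 3] / [4, 5]
  Insert 6 (step 6): P = [2, 3, 4, 6] / [5, 7];  Q = [1, 2, 3, 6] / [4, 5]
  Insert 1 (step 7): P = [1, 3, 4, 6] / [2, 7] / [5];  Q = [1, 2, 3, 6] / [4, 5] / [7]
Final shape: (4, 2, 1).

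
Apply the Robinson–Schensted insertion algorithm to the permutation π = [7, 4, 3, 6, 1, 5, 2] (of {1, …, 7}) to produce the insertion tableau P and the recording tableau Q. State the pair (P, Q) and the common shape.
P = [1, 2] / [3, 5] / [4, 6] / [7];  Q = [1, 4] / [2, 6] / [3, 7] / [5];  common shape = (2, 2, 2, 1)

Row-insert the values π_1, π_2, … into P one at a time, bumping the leftmost entry strictly greater than the inserted value down to the next row. The recording tableau Q records, in position (i, j), the step at which that cell was added to P.
  Insert 7 (step 1): P = [7];  Q = [1]
  Insert 4 (step 2): P = [4] / [7];  Q = [1] / [2]
  Insert 3 (step 3): P = [3] / [4] / [7];  Q = [1] / [2] / [3]
  Insert 6 (step 4): P = [3, 6] / [4] / [7];  Q = [1, 4] / [2] / [3]
  Insert 1 (step 5): P = [1, 6] / [3] / [4] / [7];  Q = [1, 4] / [2] / [3] / [5]
  Insert 5 (step 6): P = [1, 5] / [3, 6] / [4] / [7];  Q = [1, 4] / [2, 6] / [3] / [5]
  Insert 2 (step 7): P = [1, 2] / [3, 5] / [4, 6] / [7];  Q = [1, 4] / [2, 6] / [3, 7] / [5]
Final shape: (2, 2, 2, 1).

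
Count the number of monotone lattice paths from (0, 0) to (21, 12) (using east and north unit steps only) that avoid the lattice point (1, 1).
Number of paths = 185472690

Total paths from (0, 0) to (21, 12): C(33, 21) = 354817320. Paths through (1, 1): (paths (0, 0) → (1, 1)) × (paths (1, 1) → (21, 12)) = C(2, 1) · C(31, 20) = 2 · 84672315 = 169344630. Avoidance count = 354817320 − 169344630 = 185472690.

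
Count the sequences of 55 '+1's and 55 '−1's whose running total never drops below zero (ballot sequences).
C_55 = 1759414616608818870992479875972

These ballot sequences are counted by the Catalan number C_n = (1/(n + 1)) · C(2n, n). For n = 55: C_55 = (1/56) · C(110, 55) = 98527218530093856775578873054432/56 = 1759414616608818870992479875972.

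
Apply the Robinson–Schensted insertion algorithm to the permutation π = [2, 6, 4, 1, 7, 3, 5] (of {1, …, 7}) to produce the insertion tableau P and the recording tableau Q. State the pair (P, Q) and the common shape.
P = [1, 3, 5] / [2, 4, 7] / [6];  Q = [1, 2, 5] / [3, 6, 7] / [4];  common shape = (3, 3, 1)

Row-insert the values π_1, π_2, … into P one at a time, bumping the leftmost entry strictly greater than the inserted value down to the next row. The recording tableau Q records, in position (i, j), the step at which that cell was added to P.
  Insert 2 (step 1): P = [2];  Q = [1]
  Insert 6 (step 2): P = [2, 6];  Q = [1, 2]
  Insert 4 (step 3): P = [2, 4] / [6];  Q = [1, 2] / [3]
  Insert 1 (step 4): P = [1, 4] / [2] / [6];  Q = [1, 2] / [3] / [4]
  Insert 7 (step 5): P = [1, 4, 7] / [2] / [6];  Q = [1, 2, 5] / [3] / [4]
  Insert 3 (step 6): P = [1, 3, 7] / [2, 4] / [6];  Q = [1, 2, 5] / [3, 6] / [4]
  Insert 5 (step 7): P = [1, 3, 5] / [2, 4, 7] / [6];  Q = [1, 2, 5] / [3, 6, 7] / [4]
Final shape: (3, 3, 1).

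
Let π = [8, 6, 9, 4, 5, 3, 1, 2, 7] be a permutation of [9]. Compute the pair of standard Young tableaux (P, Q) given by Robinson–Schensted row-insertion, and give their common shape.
P = [1, 2, 7] / [3, 5] / [4, 9] / [6] / [8];  Q = [1, 3, 9] / [2, 5] / [4, 8] / [6] / [7];  common shape = (3, 2, 2, 1, 1)

Row-insert the values π_1, π_2, … into P one at a time, bumping the leftmost entry strictly greater than the inserted value down to the next row. The recording tableau Q records, in position (i, j), the step at which that cell was added to P.
  Insert 8 (step 1): P = [8];  Q = [1]
  Insert 6 (step 2): P = [6] / [8];  Q = [1] / [2]
  Insert 9 (step 3): P = [6, 9] / [8];  Q = [1, 3] / [2]
  Insert 4 (step 4): P = [4, 9] / [6] / [8];  Q = [1, 3] / [2] / [4]
  Insert 5 (step 5): P = [4, 5] / [6, 9] / [8];  Q = [1, 3] / [2, 5] / [4]
  Insert 3 (step 6): P = [3, 5] / [4, 9] / [6] / [8];  Q = [1, 3] / [2, 5] / [4] / [6]
  Insert 1 (step 7): P = [1, 5] / [3, 9] / [4] / [6] / [8];  Q = [1, 3] / [2, 5] / [4] / [6] / [7]
  Insert 2 (step 8): P = [1, 2] / [3, 5] / [4, 9] / [6] / [8];  Q = [1, 3] / [2, 5] / [4, 8] / [6] / [7]
  Insert 7 (step 9): P = [1, 2, 7] / [3, 5] / [4, 9] / [6] / [8];  Q = [1, 3, 9] / [2, 5] / [4, 8] / [6] / [7]
Final shape: (3, 2, 2, 1, 1).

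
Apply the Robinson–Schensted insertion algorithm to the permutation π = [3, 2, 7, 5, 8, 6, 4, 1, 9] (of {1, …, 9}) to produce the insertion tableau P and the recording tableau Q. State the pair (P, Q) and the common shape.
P = [1, 4, 6, 9] / [2, 5, 8] / [3] / [7];  Q = [1, 3, 5, 9] / [2, 4, 6] / [7] / [8];  common shape = (4, 3, 1, 1)

Row-insert the values π_1, π_2, … into P one at a time, bumping the leftmost entry strictly greater than the inserted value down to the next row. The recording tableau Q records, in position (i, j), the step at which that cell was added to P.
  Insert 3 (step 1): P = [3];  Q = [1]
  Insert 2 (step 2): P = [2] / [3];  Q = [1] / [2]
  Insert 7 (step 3): P = [2, 7] / [3];  Q = [1, 3] / [2]
  Insert 5 (step 4): P = [2, 5] / [3, 7];  Q = [1, 3] / [2, 4]
  Insert 8 (step 5): P = [2, 5, 8] / [3, 7];  Q = [1, 3, 5] / [2, 4]
  Insert 6 (step 6): P = [2, 5, 6] / [3, 7, 8];  Q = [1, 3, 5] / [2, 4, 6]
  Insert 4 (step 7): P = [2, 4, 6] / [3, 5, 8] / [7];  Q = [1, 3, 5] / [2, 4, 6] / [7]
  Insert 1 (step 8): P = [1, 4, 6] / [2, 5, 8] / [3] / [7];  Q = [1, 3, 5] / [2, 4, 6] / [7] / [8]
  Insert 9 (step 9): P = [1, 4, 6, 9] / [2, 5, 8] / [3] / [7];  Q = [1, 3, 5, 9] / [2, 4, 6] / [7] / [8]
Final shape: (4, 3, 1, 1).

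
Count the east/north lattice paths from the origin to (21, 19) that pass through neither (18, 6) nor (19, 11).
Number of paths = 128785147060

Inclusion–exclusion. Total paths: C(40, 21) = 131282408400. Through P₁: C(24, 18)·C(16, 3) = 75373760. Through P₂: C(30, 19)·C(10, 2) = 2458228500. Since P₁ is strictly southwest of P₂, a monotone path through both must visit P₁ then P₂; paths through both = C(24, 18)·C(6, 1)·C(10, 2) = 36340920. Avoid both = 131282408400 − 75373760 − 2458228500 + 36340920 = 128785147060.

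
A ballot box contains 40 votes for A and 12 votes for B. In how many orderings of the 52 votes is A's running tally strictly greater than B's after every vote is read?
Strict-lead orderings = 111127372930

Total orderings of the 52 votes with 40 for A: C(52, 40) = 206379406870. By the Bertrand ballot formula (Cycle Lemma / reflection principle), the number of orderings in which A is strictly ahead of B throughout is (p − q)/(p + q) · C(p + q, p) = (40 − 12)/(40 + 12) · 206379406870 = 111127372930.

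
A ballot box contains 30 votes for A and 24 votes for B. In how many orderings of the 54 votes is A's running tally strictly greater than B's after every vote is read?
Strict-lead orderings = 155851062397940

Total orderings of the 54 votes with 30 for A: C(54, 30) = 1402659561581460. By the Bertrand ballot formula (Cycle Lemma / reflection principle), the number of orderings in which A is strictly ahead of B throughout is (p − q)/(p + q) · C(p + q, p) = (30 − 24)/(30 + 24) · 1402659561581460 = 155851062397940.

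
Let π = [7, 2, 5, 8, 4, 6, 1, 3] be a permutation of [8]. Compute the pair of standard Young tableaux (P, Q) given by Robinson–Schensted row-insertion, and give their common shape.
P = [1, 3, 6] / [2, 4] / [5, 8] / [7];  Q = [1, 3, 4] / [2, 6] / [5, 8] / [7];  common shape = (3, 2, 2, 1)

Row-insert the values π_1, π_2, … into P one at a time, bumping the leftmost entry strictly greater than the inserted value down to the next row. The recording tableau Q records, in position (i, j), the step at which that cell was added to P.
  Insert 7 (step 1): P = [7];  Q = [1]
  Insert 2 (step 2): P = [2] / [7];  Q = [1] / [2]
  Insert 5 (step 3): P = [2, 5] / [7];  Q = [1, 3] / [2]
  Insert 8 (step 4): P = [2, 5, 8] / [7];  Q = [1, 3, 4] / [2]
  Insert 4 (step 5): P = [2, 4, 8] / [5] / [7];  Q = [1, 3, 4] / [2] / [5]
  Insert 6 (step 6): P = [2, 4, 6] / [5, 8] / [7];  Q = [1, 3, 4] / [2, 6] / [5]
  Insert 1 (step 7): P = [1, 4, 6] / [2, 8] / [5] / [7];  Q = [1, 3, 4] / [2, 6] / [5] / [7]
  Insert 3 (step 8): P = [1, 3, 6] / [2, 4] / [5, 8] / [7];  Q = [1, 3, 4] / [2, 6] / [5, 8] / [7]
Final shape: (3, 2, 2, 1).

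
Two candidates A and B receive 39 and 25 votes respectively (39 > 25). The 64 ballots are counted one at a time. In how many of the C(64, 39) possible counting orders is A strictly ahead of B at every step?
Strict-lead orderings = 87727186914383142

Total orderings of the 64 votes with 39 for A: C(64, 39) = 401038568751465792. By the Bertrand ballot formula (Cycle Lemma / reflection principle), the number of orderings in which A is strictly ahead of B throughout is (p − q)/(p + q) · C(p + q, p) = (39 − 25)/(39 + 25) · 401038568751465792 = 87727186914383142.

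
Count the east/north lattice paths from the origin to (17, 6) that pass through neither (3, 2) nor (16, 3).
Number of paths = 67031

Inclusion–exclusion. Total paths: C(23, 17) = 100947. Through P₁: C(5, 3)·C(18, 14) = 30600. Through P₂: C(19, 16)·C(4, 1) = 3876. Since P₁ is strictly southwest of P₂, a monotone path through both must visit P₁ then P₂; paths through both = C(5, 3)·C(14, 13)·C(4, 1) = 560. Avoid both = 100947 − 30600 − 3876 + 560 = 67031.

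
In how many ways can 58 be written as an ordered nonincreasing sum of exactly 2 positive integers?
p(58, 2 parts) = 29

Partitions of n into exactly k parts are in bijection with partitions of n − k into at most k parts (subtract 1 from each part). So p(58, exactly 2) = p(56, parts ≤ 2). Computing via the recurrence p(m, j) = p(m, j−1) + p(m−j, j) gives 29.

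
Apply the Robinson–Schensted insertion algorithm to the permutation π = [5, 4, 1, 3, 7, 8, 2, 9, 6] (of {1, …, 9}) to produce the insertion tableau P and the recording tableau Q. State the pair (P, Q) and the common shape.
P = [1, 2, 6, 8, 9] / [3, 7] / [4] / [5];  Q = [1, 4, 5, 6, 8] / [2, 9] / [3] / [7];  common shape = (5, 2, 1, 1)

Row-insert the values π_1, π_2, … into P one at a time, bumping the leftmost entry strictly greater than the inserted value down to the next row. The recording tableau Q records, in position (i, j), the step at which that cell was added to P.
  Insert 5 (step 1): P = [5];  Q = [1]
  Insert 4 (step 2): P = [4] / [5];  Q = [1] / [2]
  Insert 1 (step 3): P = [1] / [4] / [5];  Q = [1] / [2] / [3]
  Insert 3 (step 4): P = [1, 3] / [4] / [5];  Q = [1, 4] / [2] / [3]
  Insert 7 (step 5): P = [1, 3, 7] / [4] / [5];  Q = [1, 4, 5] / [2] / [3]
  Insert 8 (step 6): P = [1, 3, 7, 8] / [4] / [5];  Q = [1, 4, 5, 6] / [2] / [3]
  Insert 2 (step 7): P = [1, 2, 7, 8] / [3] / [4] / [5];  Q = [1, 4, 5, 6] / [2] / [3] / [7]
  Insert 9 (step 8): P = [1, 2, 7, 8, 9] / [3] / [4] / [5];  Q = [1, 4, 5, 6, 8] / [2] / [3] / [7]
  Insert 6 (step 9): P = [1, 2, 6, 8, 9] / [3, 7] / [4] / [5];  Q = [1, 4, 5, 6, 8] / [2, 9] / [3] / [7]
Final shape: (5, 2, 1, 1).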